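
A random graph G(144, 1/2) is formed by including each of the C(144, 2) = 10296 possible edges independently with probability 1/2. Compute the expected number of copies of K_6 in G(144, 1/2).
E[# K_6] = C(144, 6) · (1/2)^C(6, 2) = 11143364232 / 2^15 = 1392920529/4096 ≈ 340068.488525

For each 6-subset S of vertices (there are C(144, 6) = 11143364232 such S), let X_S = 1 if S induces a K_6 (all C(6, 2) = 15 edges present). Then P(X_S = 1) = (1/2)^15 = 1/32768. By linearity of expectation, E[# K_6] = C(144, 6) · (1/2)^15 = 11143364232 / 32768 = 1392920529/4096 ≈ 340068.488525.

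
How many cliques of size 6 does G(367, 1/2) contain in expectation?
E[# K_6] = C(367, 6) · (1/2)^C(6, 2) = 3257047534741 / 2^15 ≈ 99397202.598297

For each 6-subset S of vertices (there are C(367, 6) = 3257047534741 such S), let X_S = 1 if S induces a K_6 (all C(6, 2) = 15 edges present). Then P(X_S = 1) = (1/2)^15 = 1/32768. By linearity of expectation, E[# K_6] = C(367, 6) · (1/2)^15 = 3257047534741 / 32768 ≈ 99397202.598297.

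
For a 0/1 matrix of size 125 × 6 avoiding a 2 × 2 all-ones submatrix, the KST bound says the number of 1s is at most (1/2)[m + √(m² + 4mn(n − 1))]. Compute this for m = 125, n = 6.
z(125, 6; 2, 2) ≤ (1/2)[125 + √(125² + 4·125·6·5)] = (1/2)[125 + √30625] = 150

Kővári–Sós–Turán: let r_1, ..., r_125 be the row sums and z = Σ r_i the total number of 1s. Each pair of columns can share at most one row with both entries 1 (else a 2×2 all-ones block appears), so Σ_i C(r_i, 2) ≤ C(6, 2) = 15. By convexity Σ_i C(r_i, 2) ≥ 125·C(z/125, 2) = z(z − 125)/(2·125), giving z² − 125z − 125·6·5 ≤ 0 and hence z ≤ (1/2)[125 + √(15625 + 4·3750)] = (1/2)[125 + √30625] ≈ (1/2)(125 + 175) = 150.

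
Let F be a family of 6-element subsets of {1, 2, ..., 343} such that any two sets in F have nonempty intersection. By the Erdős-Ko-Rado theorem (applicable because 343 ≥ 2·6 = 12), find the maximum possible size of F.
max |F| = C(342, 5) = 37861215678

The Erdős-Ko-Rado theorem states: for n ≥ 2k, an intersecting family of k-subsets of an n-element set has size at most C(n − 1, k − 1), with equality for 'star' families {A ⊆ [n] : |A| = k, i ∈ A} (fix an element i). For n = 343, k = 6: C(342, 5) = 37861215678.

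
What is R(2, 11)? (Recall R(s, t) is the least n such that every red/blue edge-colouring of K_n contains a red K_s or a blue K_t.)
R(2, 11) = 11

R(2, k) = k for all k ≥ 2: in a 2-colouring of K_k, either some edge is red (a red K_2) or all edges are blue (a blue K_k). And K_{10} coloured all-blue has no blue K_11, so R(2, 11) > 10. Hence R(2, 11) = 11.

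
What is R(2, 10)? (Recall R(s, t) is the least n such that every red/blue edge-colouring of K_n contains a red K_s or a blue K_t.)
R(2, 10) = 10

R(2, k) = k for all k ≥ 2: in a 2-colouring of K_k, either some edge is red (a red K_2) or all edges are blue (a blue K_k). And K_{9} coloured all-blue has no blue K_10, so R(2, 10) > 9. Hence R(2, 10) = 10.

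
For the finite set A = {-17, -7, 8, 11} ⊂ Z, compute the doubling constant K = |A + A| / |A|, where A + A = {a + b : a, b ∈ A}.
K = |A + A| / |A| = 10/4 = 5/2

Enumerate A + A = {a + b : a, b ∈ A}. With |A| = 4, there are |A|^2 = 16 ordered sum pairs; collecting distinct values, A + A = {-34, -24, -14, -9, -6, 1, 4, 16, 19, 22}, so |A + A| = 10. Thus K = 10/4 = 5/2. For comparison, the minimum possible |A + A| over all 4-element sets is 2·4 − 1 = 7 (so min K = 7/4), attained only by arithmetic progressions.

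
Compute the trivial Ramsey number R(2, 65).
R(2, 65) = 65

R(2, k) = k for all k ≥ 2: in a 2-colouring of K_k, either some edge is red (a red K_2) or all edges are blue (a blue K_k). And K_{64} coloured all-blue has no blue K_65, so R(2, 65) > 64. Hence R(2, 65) = 65.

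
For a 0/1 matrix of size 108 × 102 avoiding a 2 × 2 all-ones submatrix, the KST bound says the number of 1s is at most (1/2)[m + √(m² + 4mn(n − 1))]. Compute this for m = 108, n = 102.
z(108, 102; 2, 2) ≤ (1/2)[108 + √(108² + 4·108·102·101)] = (1/2)[108 + √4462128] = 1110.1875

Kővári–Sós–Turán: let r_1, ..., r_108 be the row sums and z = Σ r_i the total number of 1s. Each pair of columns can share at most one row with both entries 1 (else a 2×2 all-ones block appears), so Σ_i C(r_i, 2) ≤ C(102, 2) = 5151. By convexity Σ_i C(r_i, 2) ≥ 108·C(z/108, 2) = z(z − 108)/(2·108), giving z² − 108z − 108·102·101 ≤ 0 and hence z ≤ (1/2)[108 + √(11664 + 4·1112616)] = (1/2)[108 + √4462128] ≈ (1/2)(108 + 2112.375) = 1110.1875.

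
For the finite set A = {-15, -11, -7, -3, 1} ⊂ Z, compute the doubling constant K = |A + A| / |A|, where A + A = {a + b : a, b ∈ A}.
K = |A + A| / |A| = 9/5

Enumerate A + A = {a + b : a, b ∈ A}. With |A| = 5, there are |A|^2 = 25 ordered sum pairs; collecting distinct values, A + A = {-30, -26, -22, -18, -14, -10, -6, -2, 2}, so |A + A| = 9. Thus K = 9/5. Here |A + A| = 2|A| − 1 = 9, the minimum possible — so K = 9/5 is minimal, which holds iff A is an arithmetic progression.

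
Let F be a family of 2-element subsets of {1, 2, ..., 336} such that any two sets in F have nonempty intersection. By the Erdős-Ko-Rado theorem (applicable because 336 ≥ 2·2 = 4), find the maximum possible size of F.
max |F| = C(335, 1) = 335

The Erdős-Ko-Rado theorem states: for n ≥ 2k, an intersecting family of k-subsets of an n-element set has size at most C(n − 1, k − 1), with equality for 'star' families {A ⊆ [n] : |A| = k, i ∈ A} (fix an element i). For n = 336, k = 2: C(335, 1) = 335.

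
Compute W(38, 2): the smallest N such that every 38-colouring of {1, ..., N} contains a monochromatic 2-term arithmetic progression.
W(38, 2) = 38 + 1 = 39

A 2-term AP is any pair of integers, so a monochromatic 2-AP exists iff some colour is used at least twice. With 38 colours, the colouring i ↦ i on {1, ..., 38} uses each colour once, avoiding any monochromatic pair, so W(38, 2) > 38. For {1, ..., 39}, pigeonhole forces two integers of the same colour, which form a monochromatic 2-AP. Hence W(38, 2) = 39.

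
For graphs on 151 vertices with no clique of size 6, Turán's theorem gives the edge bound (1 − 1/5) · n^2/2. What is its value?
Turán density bound = (4/5) · 151^2/2 = 45602/5 ≈ 9120.4

Turán's theorem: ex(n, K_{r+1}) is achieved by the complete r-partite Turán graph T(n, r) with parts as balanced as possible, and is at most (1 − 1/r) · n^2/2. For r = 5, n = 151: the density bound is (4/5) · 22801/2 = 45602/5 ≈ 9120.4. The integer-valued extremum is e(T(151, 5)) = 9120, which is strictly less than the density bound 45602/5 since 5 ∤ 151 (the parts of T(151, 5) cannot all be equal).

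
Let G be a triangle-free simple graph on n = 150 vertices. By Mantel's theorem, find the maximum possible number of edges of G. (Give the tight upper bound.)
ex(150, K_3) = ⌊150^2/4⌋ = 5625

Mantel (1907): a triangle-free graph on n vertices has at most ⌊n^2/4⌋ edges, with equality for the complete bipartite graph K_{⌊n/2⌋, ⌈n/2⌉}. For n = 150: ⌊150^2/4⌋ = ⌊22500/4⌋ = 5625. The extremal graph is K_{75, 75}, which has 75·75 = 5625 edges.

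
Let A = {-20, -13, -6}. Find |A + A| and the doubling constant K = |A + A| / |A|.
K = |A + A| / |A| = 5/3

Enumerate A + A = {a + b : a, b ∈ A}. With |A| = 3, there are |A|^2 = 9 ordered sum pairs; collecting distinct values, A + A = {-40, -33, -26, -19, -12}, so |A + A| = 5. Thus K = 5/3. Here |A + A| = 2|A| − 1 = 5, the minimum possible — so K = 5/3 is minimal, which holds iff A is an arithmetic progression.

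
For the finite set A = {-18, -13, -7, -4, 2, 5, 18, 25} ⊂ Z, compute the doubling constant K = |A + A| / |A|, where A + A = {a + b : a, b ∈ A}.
K = |A + A| / |A| = 32/8 = 4

Enumerate A + A = {a + b : a, b ∈ A}. With |A| = 8, there are |A|^2 = 64 ordered sum pairs; collecting distinct values, A + A = {-36, -31, -26, -25, -22, -20, -17, -16, -14, -13, -11, -8, -5, -2, 0, 1, 4, 5, 7, 10, 11, 12, 14, 18, 20, 21, 23, 27, 30, 36, 43, 50}, so |A + A| = 32. Thus K = 32/8 = 4. For comparison, the minimum possible |A + A| over all 8-element sets is 2·8 − 1 = 15 (so min K = 15/8), attained only by arithmetic progressions.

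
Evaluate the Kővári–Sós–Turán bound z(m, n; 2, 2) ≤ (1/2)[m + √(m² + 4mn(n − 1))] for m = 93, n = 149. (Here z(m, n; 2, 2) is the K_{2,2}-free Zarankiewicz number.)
z(93, 149; 2, 2) ≤ (1/2)[93 + √(93² + 4·93·149·148)] = (1/2)[93 + √8211993] = 1479.3288

Kővári–Sós–Turán: let r_1, ..., r_93 be the row sums and z = Σ r_i the total number of 1s. Each pair of columns can share at most one row with both entries 1 (else a 2×2 all-ones block appears), so Σ_i C(r_i, 2) ≤ C(149, 2) = 11026. By convexity Σ_i C(r_i, 2) ≥ 93·C(z/93, 2) = z(z − 93)/(2·93), giving z² − 93z − 93·149·148 ≤ 0 and hence z ≤ (1/2)[93 + √(8649 + 4·2050836)] = (1/2)[93 + √8211993] ≈ (1/2)(93 + 2865.6575) = 1479.3288.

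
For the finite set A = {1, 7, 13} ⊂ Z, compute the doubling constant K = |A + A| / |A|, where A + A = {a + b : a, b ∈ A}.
K = |A + A| / |A| = 5/3

Enumerate A + A = {a + b : a, b ∈ A}. With |A| = 3, there are |A|^2 = 9 ordered sum pairs; collecting distinct values, A + A = {2, 8, 14, 20, 26}, so |A + A| = 5. Thus K = 5/3. Here |A + A| = 2|A| − 1 = 5, the minimum possible — so K = 5/3 is minimal, which holds iff A is an arithmetic progression.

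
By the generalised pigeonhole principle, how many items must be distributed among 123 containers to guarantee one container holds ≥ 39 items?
n = (39 − 1)·123 + 1 = 4675

By the generalised pigeonhole principle, to guarantee some box contains ≥ r objects we need more than (r − 1) · k objects total. Threshold: n = (r − 1) · k + 1. With r = 39 and k = 123: n = 38 · 123 + 1 = 4674 + 1 = 4675. For n = 4674 = 38 · 123, we can put exactly 38 objects in every box, avoiding 39 in any single one — so 4675 is tight.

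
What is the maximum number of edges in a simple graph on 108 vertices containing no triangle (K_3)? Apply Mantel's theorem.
ex(108, K_3) = ⌊108^2/4⌋ = 2916

Mantel (1907): a triangle-free graph on n vertices has at most ⌊n^2/4⌋ edges, with equality for the complete bipartite graph K_{⌊n/2⌋, ⌈n/2⌉}. For n = 108: ⌊108^2/4⌋ = ⌊11664/4⌋ = 2916. The extremal graph is K_{54, 54}, which has 54·54 = 2916 edges.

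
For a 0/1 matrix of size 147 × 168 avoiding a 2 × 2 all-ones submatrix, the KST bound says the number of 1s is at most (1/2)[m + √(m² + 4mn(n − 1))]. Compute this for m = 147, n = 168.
z(147, 168; 2, 2) ≤ (1/2)[147 + √(147² + 4·147·168·167)] = (1/2)[147 + √16518537] = 2105.6502

Kővári–Sós–Turán: let r_1, ..., r_147 be the row sums and z = Σ r_i the total number of 1s. Each pair of columns can share at most one row with both entries 1 (else a 2×2 all-ones block appears), so Σ_i C(r_i, 2) ≤ C(168, 2) = 14028. By convexity Σ_i C(r_i, 2) ≥ 147·C(z/147, 2) = z(z − 147)/(2·147), giving z² − 147z − 147·168·167 ≤ 0 and hence z ≤ (1/2)[147 + √(21609 + 4·4124232)] = (1/2)[147 + √16518537] ≈ (1/2)(147 + 4064.3003) = 2105.6502.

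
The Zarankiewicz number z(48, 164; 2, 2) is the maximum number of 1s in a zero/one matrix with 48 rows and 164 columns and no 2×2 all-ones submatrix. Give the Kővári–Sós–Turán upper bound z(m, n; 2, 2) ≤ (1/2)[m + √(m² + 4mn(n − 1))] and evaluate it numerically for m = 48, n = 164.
z(48, 164; 2, 2) ≤ (1/2)[48 + √(48² + 4·48·164·163)] = (1/2)[48 + √5134848] = 1157.0101

Kővári–Sós–Turán: let r_1, ..., r_48 be the row sums and z = Σ r_i the total number of 1s. Each pair of columns can share at most one row with both entries 1 (else a 2×2 all-ones block appears), so Σ_i C(r_i, 2) ≤ C(164, 2) = 13366. By convexity Σ_i C(r_i, 2) ≥ 48·C(z/48, 2) = z(z − 48)/(2·48), giving z² − 48z − 48·164·163 ≤ 0 and hence z ≤ (1/2)[48 + √(2304 + 4·1283136)] = (1/2)[48 + √5134848] ≈ (1/2)(48 + 2266.0203) = 1157.0101.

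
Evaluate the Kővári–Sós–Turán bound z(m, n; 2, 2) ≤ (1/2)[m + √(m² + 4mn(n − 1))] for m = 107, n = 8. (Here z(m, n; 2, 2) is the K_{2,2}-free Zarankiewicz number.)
z(107, 8; 2, 2) ≤ (1/2)[107 + √(107² + 4·107·8·7)] = (1/2)[107 + √35417] = 147.597

Kővári–Sós–Turán: let r_1, ..., r_107 be the row sums and z = Σ r_i the total number of 1s. Each pair of columns can share at most one row with both entries 1 (else a 2×2 all-ones block appears), so Σ_i C(r_i, 2) ≤ C(8, 2) = 28. By convexity Σ_i C(r_i, 2) ≥ 107·C(z/107, 2) = z(z − 107)/(2·107), giving z² − 107z − 107·8·7 ≤ 0 and hence z ≤ (1/2)[107 + √(11449 + 4·5992)] = (1/2)[107 + √35417] ≈ (1/2)(107 + 188.194) = 147.597.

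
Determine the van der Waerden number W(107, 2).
W(107, 2) = 107 + 1 = 108

A 2-term AP is any pair of integers, so a monochromatic 2-AP exists iff some colour is used at least twice. With 107 colours, the colouring i ↦ i on {1, ..., 107} uses each colour once, avoiding any monochromatic pair, so W(107, 2) > 107. For {1, ..., 108}, pigeonhole forces two integers of the same colour, which form a monochromatic 2-AP. Hence W(107, 2) = 108.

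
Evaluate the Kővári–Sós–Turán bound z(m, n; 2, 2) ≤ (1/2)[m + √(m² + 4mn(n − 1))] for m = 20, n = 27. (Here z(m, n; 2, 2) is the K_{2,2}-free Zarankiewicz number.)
z(20, 27; 2, 2) ≤ (1/2)[20 + √(20² + 4·20·27·26)] = (1/2)[20 + √56560] = 128.9117

Kővári–Sós–Turán: let r_1, ..., r_20 be the row sums and z = Σ r_i the total number of 1s. Each pair of columns can share at most one row with both entries 1 (else a 2×2 all-ones block appears), so Σ_i C(r_i, 2) ≤ C(27, 2) = 351. By convexity Σ_i C(r_i, 2) ≥ 20·C(z/20, 2) = z(z − 20)/(2·20), giving z² − 20z − 20·27·26 ≤ 0 and hence z ≤ (1/2)[20 + √(400 + 4·14040)] = (1/2)[20 + √56560] ≈ (1/2)(20 + 237.8235) = 128.9117.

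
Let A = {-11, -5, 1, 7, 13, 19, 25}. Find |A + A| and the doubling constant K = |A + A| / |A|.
K = |A + A| / |A| = 13/7

Enumerate A + A = {a + b : a, b ∈ A}. With |A| = 7, there are |A|^2 = 49 ordered sum pairs; collecting distinct values, A + A = {-22, -16, -10, -4, 2, 8, 14, 20, 26, 32, 38, 44, 50}, so |A + A| = 13. Thus K = 13/7. Here |A + A| = 2|A| − 1 = 13, the minimum possible — so K = 13/7 is minimal, which holds iff A is an arithmetic progression.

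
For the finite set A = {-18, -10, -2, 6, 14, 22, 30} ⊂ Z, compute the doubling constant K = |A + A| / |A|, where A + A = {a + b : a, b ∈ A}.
K = |A + A| / |A| = 13/7

Enumerate A + A = {a + b : a, b ∈ A}. With |A| = 7, there are |A|^2 = 49 ordered sum pairs; collecting distinct values, A + A = {-36, -28, -20, -12, -4, 4, 12, 20, 28, 36, 44, 52, 60}, so |A + A| = 13. Thus K = 13/7. Here |A + A| = 2|A| − 1 = 13, the minimum possible — so K = 13/7 is minimal, which holds iff A is an arithmetic progression.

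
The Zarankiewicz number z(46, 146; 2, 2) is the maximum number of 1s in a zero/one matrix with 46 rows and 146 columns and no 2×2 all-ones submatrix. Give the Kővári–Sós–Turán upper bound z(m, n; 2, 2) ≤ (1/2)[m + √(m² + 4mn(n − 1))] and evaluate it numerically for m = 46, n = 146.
z(46, 146; 2, 2) ≤ (1/2)[46 + √(46² + 4·46·146·145)] = (1/2)[46 + √3897396] = 1010.0912

Kővári–Sós–Turán: let r_1, ..., r_46 be the row sums and z = Σ r_i the total number of 1s. Each pair of columns can share at most one row with both entries 1 (else a 2×2 all-ones block appears), so Σ_i C(r_i, 2) ≤ C(146, 2) = 10585. By convexity Σ_i C(r_i, 2) ≥ 46·C(z/46, 2) = z(z − 46)/(2·46), giving z² − 46z − 46·146·145 ≤ 0 and hence z ≤ (1/2)[46 + √(2116 + 4·973820)] = (1/2)[46 + √3897396] ≈ (1/2)(46 + 1974.1824) = 1010.0912.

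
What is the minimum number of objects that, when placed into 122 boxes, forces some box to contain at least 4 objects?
n = (4 − 1)·122 + 1 = 367

By the generalised pigeonhole principle, to guarantee some box contains ≥ r objects we need more than (r − 1) · k objects total. Threshold: n = (r − 1) · k + 1. With r = 4 and k = 122: n = 3 · 122 + 1 = 366 + 1 = 367. For n = 366 = 3 · 122, we can put exactly 3 objects in every box, avoiding 4 in any single one — so 367 is tight.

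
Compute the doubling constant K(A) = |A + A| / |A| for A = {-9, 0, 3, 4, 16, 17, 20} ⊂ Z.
K = |A + A| / |A| = 24/7

Enumerate A + A = {a + b : a, b ∈ A}. With |A| = 7, there are |A|^2 = 49 ordered sum pairs; collecting distinct values, A + A = {-18, -9, -6, -5, 0, 3, 4, 6, 7, 8, 11, 16, 17, 19, 20, 21, 23, 24, 32, 33, 34, 36, 37, 40}, so |A + A| = 24. Thus K = 24/7. For comparison, the minimum possible |A + A| over all 7-element sets is 2·7 − 1 = 13 (so min K = 13/7), attained only by arithmetic progressions.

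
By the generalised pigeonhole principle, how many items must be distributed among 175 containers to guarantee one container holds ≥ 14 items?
n = (14 − 1)·175 + 1 = 2276

By the generalised pigeonhole principle, to guarantee some box contains ≥ r objects we need more than (r − 1) · k objects total. Threshold: n = (r − 1) · k + 1. With r = 14 and k = 175: n = 13 · 175 + 1 = 2275 + 1 = 2276. For n = 2275 = 13 · 175, we can put exactly 13 objects in every box, avoiding 14 in any single one — so 2276 is tight.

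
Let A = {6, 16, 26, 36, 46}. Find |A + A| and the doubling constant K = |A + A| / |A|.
K = |A + A| / |A| = 9/5

Enumerate A + A = {a + b : a, b ∈ A}. With |A| = 5, there are |A|^2 = 25 ordered sum pairs; collecting distinct values, A + A = {12, 22, 32, 42, 52, 62, 72, 82, 92}, so |A + A| = 9. Thus K = 9/5. Here |A + A| = 2|A| − 1 = 9, the minimum possible — so K = 9/5 is minimal, which holds iff A is an arithmetic progression.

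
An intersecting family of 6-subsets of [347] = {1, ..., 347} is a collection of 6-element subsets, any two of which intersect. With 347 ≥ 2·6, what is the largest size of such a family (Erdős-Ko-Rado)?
max |F| = C(346, 5) = 40141409364

The Erdős-Ko-Rado theorem states: for n ≥ 2k, an intersecting family of k-subsets of an n-element set has size at most C(n − 1, k − 1), with equality for 'star' families {A ⊆ [n] : |A| = k, i ∈ A} (fix an element i). For n = 347, k = 6: C(346, 5) = 40141409364.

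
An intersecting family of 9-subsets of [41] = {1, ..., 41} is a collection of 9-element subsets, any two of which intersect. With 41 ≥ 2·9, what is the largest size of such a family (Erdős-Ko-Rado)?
max |F| = C(40, 8) = 76904685

The Erdős-Ko-Rado theorem states: for n ≥ 2k, an intersecting family of k-subsets of an n-element set has size at most C(n − 1, k − 1), with equality for 'star' families {A ⊆ [n] : |A| = k, i ∈ A} (fix an element i). For n = 41, k = 9: C(40, 8) = 76904685.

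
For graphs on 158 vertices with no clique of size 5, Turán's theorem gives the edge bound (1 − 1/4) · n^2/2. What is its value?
Turán density bound = (3/4) · 158^2/2 = 18723/2 ≈ 9361.5

Turán's theorem: ex(n, K_{r+1}) is achieved by the complete r-partite Turán graph T(n, r) with parts as balanced as possible, and is at most (1 − 1/r) · n^2/2. For r = 4, n = 158: the density bound is (3/4) · 24964/2 = 18723/2 ≈ 9361.5. The integer-valued extremum is e(T(158, 4)) = 9361, which is strictly less than the density bound 18723/2 since 4 ∤ 158 (the parts of T(158, 4) cannot all be equal).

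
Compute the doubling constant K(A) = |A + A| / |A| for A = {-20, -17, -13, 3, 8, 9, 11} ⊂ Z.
K = |A + A| / |A| = 27/7

Enumerate A + A = {a + b : a, b ∈ A}. With |A| = 7, there are |A|^2 = 49 ordered sum pairs; collecting distinct values, A + A = {-40, -37, -34, -33, -30, -26, -17, -14, -12, -11, -10, -9, -8, -6, -5, -4, -2, 6, 11, 12, 14, 16, 17, 18, 19, 20, 22}, so |A + A| = 27. Thus K = 27/7. For comparison, the minimum possible |A + A| over all 7-element sets is 2·7 − 1 = 13 (so min K = 13/7), attained only by arithmetic progressions.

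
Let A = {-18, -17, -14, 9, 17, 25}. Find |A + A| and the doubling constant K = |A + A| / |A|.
K = |A + A| / |A| = 20/6 = 10/3

Enumerate A + A = {a + b : a, b ∈ A}. With |A| = 6, there are |A|^2 = 36 ordered sum pairs; collecting distinct values, A + A = {-36, -35, -34, -32, -31, -28, -9, -8, -5, -1, 0, 3, 7, 8, 11, 18, 26, 34, 42, 50}, so |A + A| = 20. Thus K = 20/6 = 10/3. For comparison, the minimum possible |A + A| over all 6-element sets is 2·6 − 1 = 11 (so min K = 11/6), attained only by arithmetic progressions.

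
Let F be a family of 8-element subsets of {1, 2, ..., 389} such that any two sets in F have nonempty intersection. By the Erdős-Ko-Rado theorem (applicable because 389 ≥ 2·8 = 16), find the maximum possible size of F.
max |F| = C(388, 7) = 248744535954816

The Erdős-Ko-Rado theorem states: for n ≥ 2k, an intersecting family of k-subsets of an n-element set has size at most C(n − 1, k − 1), with equality for 'star' families {A ⊆ [n] : |A| = k, i ∈ A} (fix an element i). For n = 389, k = 8: C(388, 7) = 248744535954816.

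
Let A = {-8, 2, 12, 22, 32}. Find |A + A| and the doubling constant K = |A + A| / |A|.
K = |A + A| / |A| = 9/5

Enumerate A + A = {a + b : a, b ∈ A}. With |A| = 5, there are |A|^2 = 25 ordered sum pairs; collecting distinct values, A + A = {-16, -6, 4, 14, 24, 34, 44, 54, 64}, so |A + A| = 9. Thus K = 9/5. Here |A + A| = 2|A| − 1 = 9, the minimum possible — so K = 9/5 is minimal, which holds iff A is an arithmetic progression.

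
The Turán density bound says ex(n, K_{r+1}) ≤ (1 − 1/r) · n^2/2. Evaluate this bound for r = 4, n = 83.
Turán density bound = (3/4) · 83^2/2 = 20667/8 ≈ 2583.375

Turán's theorem: ex(n, K_{r+1}) is achieved by the complete r-partite Turán graph T(n, r) with parts as balanced as possible, and is at most (1 − 1/r) · n^2/2. For r = 4, n = 83: the density bound is (3/4) · 6889/2 = 20667/8 ≈ 2583.375. The integer-valued extremum is e(T(83, 4)) = 2583, which is strictly less than the density bound 20667/8 since 4 ∤ 83 (the parts of T(83, 4) cannot all be equal).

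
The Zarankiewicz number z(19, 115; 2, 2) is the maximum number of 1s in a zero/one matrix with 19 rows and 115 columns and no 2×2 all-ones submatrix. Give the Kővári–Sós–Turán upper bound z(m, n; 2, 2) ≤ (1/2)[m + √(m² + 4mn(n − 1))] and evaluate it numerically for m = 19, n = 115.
z(19, 115; 2, 2) ≤ (1/2)[19 + √(19² + 4·19·115·114)] = (1/2)[19 + √996721] = 508.6796

Kővári–Sós–Turán: let r_1, ..., r_19 be the row sums and z = Σ r_i the total number of 1s. Each pair of columns can share at most one row with both entries 1 (else a 2×2 all-ones block appears), so Σ_i C(r_i, 2) ≤ C(115, 2) = 6555. By convexity Σ_i C(r_i, 2) ≥ 19·C(z/19, 2) = z(z − 19)/(2·19), giving z² − 19z − 19·115·114 ≤ 0 and hence z ≤ (1/2)[19 + √(361 + 4·249090)] = (1/2)[19 + √996721] ≈ (1/2)(19 + 998.3592) = 508.6796.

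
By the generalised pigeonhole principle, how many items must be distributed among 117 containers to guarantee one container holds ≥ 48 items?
n = (48 − 1)·117 + 1 = 5500

By the generalised pigeonhole principle, to guarantee some box contains ≥ r objects we need more than (r − 1) · k objects total. Threshold: n = (r − 1) · k + 1. With r = 48 and k = 117: n = 47 · 117 + 1 = 5499 + 1 = 5500. For n = 5499 = 47 · 117, we can put exactly 47 objects in every box, avoiding 48 in any single one — so 5500 is tight.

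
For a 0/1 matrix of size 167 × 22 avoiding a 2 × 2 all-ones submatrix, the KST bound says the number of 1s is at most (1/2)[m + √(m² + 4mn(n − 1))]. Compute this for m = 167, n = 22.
z(167, 22; 2, 2) ≤ (1/2)[167 + √(167² + 4·167·22·21)] = (1/2)[167 + √336505] = 373.5453

Kővári–Sós–Turán: let r_1, ..., r_167 be the row sums and z = Σ r_i the total number of 1s. Each pair of columns can share at most one row with both entries 1 (else a 2×2 all-ones block appears), so Σ_i C(r_i, 2) ≤ C(22, 2) = 231. By convexity Σ_i C(r_i, 2) ≥ 167·C(z/167, 2) = z(z − 167)/(2·167), giving z² − 167z − 167·22·21 ≤ 0 and hence z ≤ (1/2)[167 + √(27889 + 4·77154)] = (1/2)[167 + √336505] ≈ (1/2)(167 + 580.0905) = 373.5453.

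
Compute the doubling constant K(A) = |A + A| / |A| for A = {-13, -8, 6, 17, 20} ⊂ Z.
K = |A + A| / |A| = 14/5

Enumerate A + A = {a + b : a, b ∈ A}. With |A| = 5, there are |A|^2 = 25 ordered sum pairs; collecting distinct values, A + A = {-26, -21, -16, -7, -2, 4, 7, 9, 12, 23, 26, 34, 37, 40}, so |A + A| = 14. Thus K = 14/5. For comparison, the minimum possible |A + A| over all 5-element sets is 2·5 − 1 = 9 (so min K = 9/5), attained only by arithmetic progressions.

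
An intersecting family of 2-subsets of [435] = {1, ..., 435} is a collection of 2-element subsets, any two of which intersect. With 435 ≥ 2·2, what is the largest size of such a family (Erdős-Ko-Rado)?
max |F| = C(434, 1) = 434

The Erdős-Ko-Rado theorem states: for n ≥ 2k, an intersecting family of k-subsets of an n-element set has size at most C(n − 1, k − 1), with equality for 'star' families {A ⊆ [n] : |A| = k, i ∈ A} (fix an element i). For n = 435, k = 2: C(434, 1) = 434.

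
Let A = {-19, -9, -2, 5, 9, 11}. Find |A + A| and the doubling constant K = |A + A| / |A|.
K = |A + A| / |A| = 20/6 = 10/3

Enumerate A + A = {a + b : a, b ∈ A}. With |A| = 6, there are |A|^2 = 36 ordered sum pairs; collecting distinct values, A + A = {-38, -28, -21, -18, -14, -11, -10, -8, -4, 0, 2, 3, 7, 9, 10, 14, 16, 18, 20, 22}, so |A + A| = 20. Thus K = 20/6 = 10/3. For comparison, the minimum possible |A + A| over all 6-element sets is 2·6 − 1 = 11 (so min K = 11/6), attained only by arithmetic progressions.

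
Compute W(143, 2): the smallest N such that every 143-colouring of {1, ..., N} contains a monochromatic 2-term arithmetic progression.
W(143, 2) = 143 + 1 = 144

A 2-term AP is any pair of integers, so a monochromatic 2-AP exists iff some colour is used at least twice. With 143 colours, the colouring i ↦ i on {1, ..., 143} uses each colour once, avoiding any monochromatic pair, so W(143, 2) > 143. For {1, ..., 144}, pigeonhole forces two integers of the same colour, which form a monochromatic 2-AP. Hence W(143, 2) = 144.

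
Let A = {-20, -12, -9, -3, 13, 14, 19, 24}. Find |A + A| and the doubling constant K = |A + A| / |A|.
K = |A + A| / |A| = 32/8 = 4

Enumerate A + A = {a + b : a, b ∈ A}. With |A| = 8, there are |A|^2 = 64 ordered sum pairs; collecting distinct values, A + A = {-40, -32, -29, -24, -23, -21, -18, -15, -12, -7, -6, -1, 1, 2, 4, 5, 7, 10, 11, 12, 15, 16, 21, 26, 27, 28, 32, 33, 37, 38, 43, 48}, so |A + A| = 32. Thus K = 32/8 = 4. For comparison, the minimum possible |A + A| over all 8-element sets is 2·8 − 1 = 15 (so min K = 15/8), attained only by arithmetic progressions.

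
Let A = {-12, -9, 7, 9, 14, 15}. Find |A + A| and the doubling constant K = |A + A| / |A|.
K = |A + A| / |A| = 21/6 = 7/2

Enumerate A + A = {a + b : a, b ∈ A}. With |A| = 6, there are |A|^2 = 36 ordered sum pairs; collecting distinct values, A + A = {-24, -21, -18, -5, -3, -2, 0, 2, 3, 5, 6, 14, 16, 18, 21, 22, 23, 24, 28, 29, 30}, so |A + A| = 21. Thus K = 21/6 = 7/2. For comparison, the minimum possible |A + A| over all 6-element sets is 2·6 − 1 = 11 (so min K = 11/6), attained only by arithmetic progressions.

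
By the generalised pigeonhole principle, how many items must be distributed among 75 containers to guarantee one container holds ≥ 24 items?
n = (24 − 1)·75 + 1 = 1726

By the generalised pigeonhole principle, to guarantee some box contains ≥ r objects we need more than (r − 1) · k objects total. Threshold: n = (r − 1) · k + 1. With r = 24 and k = 75: n = 23 · 75 + 1 = 1725 + 1 = 1726. For n = 1725 = 23 · 75, we can put exactly 23 objects in every box, avoiding 24 in any single one — so 1726 is tight.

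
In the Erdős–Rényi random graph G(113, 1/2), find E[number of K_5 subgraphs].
E[# K_5] = C(113, 5) · (1/2)^C(5, 2) = 140364532 / 2^10 = 35091133/256 ≈ 137074.738281

For each 5-subset S of vertices (there are C(113, 5) = 140364532 such S), let X_S = 1 if S induces a K_5 (all C(5, 2) = 10 edges present). Then P(X_S = 1) = (1/2)^10 = 1/1024. By linearity of expectation, E[# K_5] = C(113, 5) · (1/2)^10 = 140364532 / 1024 = 35091133/256 ≈ 137074.738281.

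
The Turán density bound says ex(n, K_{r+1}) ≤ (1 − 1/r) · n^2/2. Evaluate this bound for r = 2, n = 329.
Turán density bound = (1/2) · 329^2/2 = 108241/4 ≈ 27060.25

Turán's theorem: ex(n, K_{r+1}) is achieved by the complete r-partite Turán graph T(n, r) with parts as balanced as possible, and is at most (1 − 1/r) · n^2/2. For r = 2, n = 329: the density bound is (1/2) · 108241/2 = 108241/4 ≈ 27060.25. The integer-valued extremum is e(T(329, 2)) = 27060, which is strictly less than the density bound 108241/4 since 2 ∤ 329 (the parts of T(329, 2) cannot all be equal).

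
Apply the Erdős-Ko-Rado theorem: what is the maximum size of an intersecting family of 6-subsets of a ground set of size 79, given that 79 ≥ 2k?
max |F| = C(78, 5) = 21111090

The Erdős-Ko-Rado theorem states: for n ≥ 2k, an intersecting family of k-subsets of an n-element set has size at most C(n − 1, k − 1), with equality for 'star' families {A ⊆ [n] : |A| = k, i ∈ A} (fix an element i). For n = 79, k = 6: C(78, 5) = 21111090.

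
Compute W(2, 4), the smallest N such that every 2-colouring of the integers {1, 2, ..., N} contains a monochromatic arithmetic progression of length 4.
W(2, 4) = 35

W(2, 4) = 35. The lower bound W(2, 4) > 34 comes from an explicit good 2-colouring of [1, 34]; the upper bound W(2, 4) ≤ 35 was verified by exhaustive search over 2-colourings of [1, 35].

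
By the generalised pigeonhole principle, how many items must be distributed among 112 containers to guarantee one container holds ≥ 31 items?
n = (31 − 1)·112 + 1 = 3361

By the generalised pigeonhole principle, to guarantee some box contains ≥ r objects we need more than (r − 1) · k objects total. Threshold: n = (r − 1) · k + 1. With r = 31 and k = 112: n = 30 · 112 + 1 = 3360 + 1 = 3361. For n = 3360 = 30 · 112, we can put exactly 30 objects in every box, avoiding 31 in any single one — so 3361 is tight.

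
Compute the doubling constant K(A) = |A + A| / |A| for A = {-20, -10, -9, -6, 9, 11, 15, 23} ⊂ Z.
K = |A + A| / |A| = 34/8 = 17/4

Enumerate A + A = {a + b : a, b ∈ A}. With |A| = 8, there are |A|^2 = 64 ordered sum pairs; collecting distinct values, A + A = {-40, -30, -29, -26, -20, -19, -18, -16, -15, -12, -11, -9, -5, -1, 0, 1, 2, 3, 5, 6, 9, 13, 14, 17, 18, 20, 22, 24, 26, 30, 32, 34, 38, 46}, so |A + A| = 34. Thus K = 34/8 = 17/4. For comparison, the minimum possible |A + A| over all 8-element sets is 2·8 − 1 = 15 (so min K = 15/8), attained only by arithmetic progressions.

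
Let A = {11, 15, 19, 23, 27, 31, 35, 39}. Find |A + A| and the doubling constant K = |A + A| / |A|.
K = |A + A| / |A| = 15/8

Enumerate A + A = {a + b : a, b ∈ A}. With |A| = 8, there are |A|^2 = 64 ordered sum pairs; collecting distinct values, A + A = {22, 26, 30, 34, 38, 42, 46, 50, 54, 58, 62, 66, 70, 74, 78}, so |A + A| = 15. Thus K = 15/8. Here |A + A| = 2|A| − 1 = 15, the minimum possible — so K = 15/8 is minimal, which holds iff A is an arithmetic progression.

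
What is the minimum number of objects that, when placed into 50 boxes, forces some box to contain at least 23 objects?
n = (23 − 1)·50 + 1 = 1101

By the generalised pigeonhole principle, to guarantee some box contains ≥ r objects we need more than (r − 1) · k objects total. Threshold: n = (r − 1) · k + 1. With r = 23 and k = 50: n = 22 · 50 + 1 = 1100 + 1 = 1101. For n = 1100 = 22 · 50, we can put exactly 22 objects in every box, avoiding 23 in any single one — so 1101 is tight.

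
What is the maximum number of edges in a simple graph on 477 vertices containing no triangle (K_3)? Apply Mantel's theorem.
ex(477, K_3) = ⌊477^2/4⌋ = 56882

Mantel (1907): a triangle-free graph on n vertices has at most ⌊n^2/4⌋ edges, with equality for the complete bipartite graph K_{⌊n/2⌋, ⌈n/2⌉}. For n = 477: ⌊477^2/4⌋ = ⌊227529/4⌋ = 56882. The extremal graph is K_{238, 239}, which has 238·239 = 56882 edges.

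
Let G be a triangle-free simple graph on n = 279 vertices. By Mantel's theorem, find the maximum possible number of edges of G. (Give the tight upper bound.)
ex(279, K_3) = ⌊279^2/4⌋ = 19460

Mantel (1907): a triangle-free graph on n vertices has at most ⌊n^2/4⌋ edges, with equality for the complete bipartite graph K_{⌊n/2⌋, ⌈n/2⌉}. For n = 279: ⌊279^2/4⌋ = ⌊77841/4⌋ = 19460. The extremal graph is K_{139, 140}, which has 139·140 = 19460 edges.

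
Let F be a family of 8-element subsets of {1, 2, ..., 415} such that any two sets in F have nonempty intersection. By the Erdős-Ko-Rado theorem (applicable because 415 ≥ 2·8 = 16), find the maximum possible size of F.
max |F| = C(414, 7) = 393030471223512

The Erdős-Ko-Rado theorem states: for n ≥ 2k, an intersecting family of k-subsets of an n-element set has size at most C(n − 1, k − 1), with equality for 'star' families {A ⊆ [n] : |A| = k, i ∈ A} (fix an element i). For n = 415, k = 8: C(414, 7) = 393030471223512.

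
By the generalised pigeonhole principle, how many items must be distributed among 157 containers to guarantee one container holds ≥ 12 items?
n = (12 − 1)·157 + 1 = 1728

By the generalised pigeonhole principle, to guarantee some box contains ≥ r objects we need more than (r − 1) · k objects total. Threshold: n = (r − 1) · k + 1. With r = 12 and k = 157: n = 11 · 157 + 1 = 1727 + 1 = 1728. For n = 1727 = 11 · 157, we can put exactly 11 objects in every box, avoiding 12 in any single one — so 1728 is tight.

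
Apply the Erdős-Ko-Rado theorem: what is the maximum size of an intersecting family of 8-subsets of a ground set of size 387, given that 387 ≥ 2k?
max |F| = C(386, 7) = 239838793758080

The Erdős-Ko-Rado theorem states: for n ≥ 2k, an intersecting family of k-subsets of an n-element set has size at most C(n − 1, k − 1), with equality for 'star' families {A ⊆ [n] : |A| = k, i ∈ A} (fix an element i). For n = 387, k = 8: C(386, 7) = 239838793758080.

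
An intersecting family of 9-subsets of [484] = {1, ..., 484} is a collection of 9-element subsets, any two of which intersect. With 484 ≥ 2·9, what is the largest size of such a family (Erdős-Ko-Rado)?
max |F| = C(483, 8) = 69302468016614196

Erdős-Ko-Rado (1961): when n ≥ 2k, max |F| = C(n−1, k−1). The bound is attained by the star {A : i ∈ A} for any fixed i ∈ [n]. Here C(484−1, 9−1) = C(483, 8) = 69302468016614196.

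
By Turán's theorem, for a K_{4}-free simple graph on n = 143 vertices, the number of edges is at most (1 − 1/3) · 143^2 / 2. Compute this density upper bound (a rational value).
Turán density bound = (2/3) · 143^2/2 = 20449/3 ≈ 6816.3333

Turán's theorem: ex(n, K_{r+1}) is achieved by the complete r-partite Turán graph T(n, r) with parts as balanced as possible, and is at most (1 − 1/r) · n^2/2. For r = 3, n = 143: the density bound is (2/3) · 20449/2 = 20449/3 ≈ 6816.3333. The integer-valued extremum is e(T(143, 3)) = 6816, which is strictly less than the density bound 20449/3 since 3 ∤ 143 (the parts of T(143, 3) cannot all be equal).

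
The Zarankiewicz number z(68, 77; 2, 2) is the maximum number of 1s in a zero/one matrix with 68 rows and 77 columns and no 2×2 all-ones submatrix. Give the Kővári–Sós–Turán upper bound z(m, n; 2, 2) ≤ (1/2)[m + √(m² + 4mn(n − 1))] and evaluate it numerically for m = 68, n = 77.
z(68, 77; 2, 2) ≤ (1/2)[68 + √(68² + 4·68·77·76)] = (1/2)[68 + √1596368] = 665.7373

Kővári–Sós–Turán: let r_1, ..., r_68 be the row sums and z = Σ r_i the total number of 1s. Each pair of columns can share at most one row with both entries 1 (else a 2×2 all-ones block appears), so Σ_i C(r_i, 2) ≤ C(77, 2) = 2926. By convexity Σ_i C(r_i, 2) ≥ 68·C(z/68, 2) = z(z − 68)/(2·68), giving z² − 68z − 68·77·76 ≤ 0 and hence z ≤ (1/2)[68 + √(4624 + 4·397936)] = (1/2)[68 + √1596368] ≈ (1/2)(68 + 1263.4746) = 665.7373.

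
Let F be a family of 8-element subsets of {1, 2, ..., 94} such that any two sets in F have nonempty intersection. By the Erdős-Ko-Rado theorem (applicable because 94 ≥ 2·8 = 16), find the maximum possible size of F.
max |F| = C(93, 7) = 9473622444

The Erdős-Ko-Rado theorem states: for n ≥ 2k, an intersecting family of k-subsets of an n-element set has size at most C(n − 1, k − 1), with equality for 'star' families {A ⊆ [n] : |A| = k, i ∈ A} (fix an element i). For n = 94, k = 8: C(93, 7) = 9473622444.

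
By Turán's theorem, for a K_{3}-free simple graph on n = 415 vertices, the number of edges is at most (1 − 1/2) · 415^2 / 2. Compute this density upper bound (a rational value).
Turán density bound = (1/2) · 415^2/2 = 172225/4 ≈ 43056.25

Turán's theorem: ex(n, K_{r+1}) is achieved by the complete r-partite Turán graph T(n, r) with parts as balanced as possible, and is at most (1 − 1/r) · n^2/2. For r = 2, n = 415: the density bound is (1/2) · 172225/2 = 172225/4 ≈ 43056.25. The integer-valued extremum is e(T(415, 2)) = 43056, which is strictly less than the density bound 172225/4 since 2 ∤ 415 (the parts of T(415, 2) cannot all be equal).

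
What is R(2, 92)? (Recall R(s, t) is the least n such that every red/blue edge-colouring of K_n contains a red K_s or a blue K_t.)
R(2, 92) = 92

R(2, k) = k for all k ≥ 2: in a 2-colouring of K_k, either some edge is red (a red K_2) or all edges are blue (a blue K_k). And K_{91} coloured all-blue has no blue K_92, so R(2, 92) > 91. Hence R(2, 92) = 92.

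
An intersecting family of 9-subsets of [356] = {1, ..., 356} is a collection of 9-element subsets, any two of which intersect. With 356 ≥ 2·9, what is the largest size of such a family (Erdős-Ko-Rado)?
max |F| = C(355, 8) = 5778409185677700

The Erdős-Ko-Rado theorem states: for n ≥ 2k, an intersecting family of k-subsets of an n-element set has size at most C(n − 1, k − 1), with equality for 'star' families {A ⊆ [n] : |A| = k, i ∈ A} (fix an element i). For n = 356, k = 9: C(355, 8) = 5778409185677700.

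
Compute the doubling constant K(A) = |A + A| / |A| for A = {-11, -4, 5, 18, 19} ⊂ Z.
K = |A + A| / |A| = 15/5 = 3

Enumerate A + A = {a + b : a, b ∈ A}. With |A| = 5, there are |A|^2 = 25 ordered sum pairs; collecting distinct values, A + A = {-22, -15, -8, -6, 1, 7, 8, 10, 14, 15, 23, 24, 36, 37, 38}, so |A + A| = 15. Thus K = 15/5 = 3. For comparison, the minimum possible |A + A| over all 5-element sets is 2·5 − 1 = 9 (so min K = 9/5), attained only by arithmetic progressions.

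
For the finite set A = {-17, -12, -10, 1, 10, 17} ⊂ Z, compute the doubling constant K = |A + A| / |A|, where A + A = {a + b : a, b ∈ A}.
K = |A + A| / |A| = 20/6 = 10/3

Enumerate A + A = {a + b : a, b ∈ A}. With |A| = 6, there are |A|^2 = 36 ordered sum pairs; collecting distinct values, A + A = {-34, -29, -27, -24, -22, -20, -16, -11, -9, -7, -2, 0, 2, 5, 7, 11, 18, 20, 27, 34}, so |A + A| = 20. Thus K = 20/6 = 10/3. For comparison, the minimum possible |A + A| over all 6-element sets is 2·6 − 1 = 11 (so min K = 11/6), attained only by arithmetic progressions.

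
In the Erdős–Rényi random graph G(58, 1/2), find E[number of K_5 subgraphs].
E[# K_5] = C(58, 5) · (1/2)^C(5, 2) = 4582116 / 2^10 = 1145529/256 ≈ 4474.722656

For each 5-subset S of vertices (there are C(58, 5) = 4582116 such S), let X_S = 1 if S induces a K_5 (all C(5, 2) = 10 edges present). Then P(X_S = 1) = (1/2)^10 = 1/1024. By linearity of expectation, E[# K_5] = C(58, 5) · (1/2)^10 = 4582116 / 1024 = 1145529/256 ≈ 4474.722656.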